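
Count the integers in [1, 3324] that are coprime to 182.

Prime factors of 182: 2, 7, 13. Count integers ≤ 3324 divisible by none of them.
By inclusion–exclusion: 3324 − ⌊3324/2⌋ − ⌊3324/7⌋ − ⌊3324/13⌋ + ⌊3324/14⌋ + ⌊3324/26⌋ + ⌊3324/91⌋ − ⌊3324/182⌋ = 1315.

1315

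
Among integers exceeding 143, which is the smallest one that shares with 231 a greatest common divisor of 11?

gcd(m, 231) = 11 forces 11 | m; write m = 11s. Then gcd(11s, 11·21) = 11·gcd(s, 21), so need gcd(s, 21) = 1.
11s > 143 gives s ≥ 14. The least s ≥ 14 coprime to 21 is 16, so m = 11·16 = 176.

176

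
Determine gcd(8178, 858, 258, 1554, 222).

gcd(8178, 858): 8178 = 9·858 + 456; 858 = 1·456 + 402; 456 = 1·402 + 54; 402 = 7·54 + 24; 54 = 2·24 + 6; 24 = 4·6 + 0 → 6
gcd(6, 258): 258 = 43·6 + 0 → 6
gcd(6, 1554): 1554 = 259·6 + 0 → 6
gcd(6, 222): 222 = 37·6 + 0 → 6

6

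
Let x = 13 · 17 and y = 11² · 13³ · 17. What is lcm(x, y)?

4519229

max exponent per prime: 11² · 13³ · 17 = 4519229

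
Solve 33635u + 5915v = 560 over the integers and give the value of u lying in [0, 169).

140

Reduce mod 5915: 33635u ≡ 560 (mod 5915). With g = gcd(33635, 5915) = 35 dividing 560, divide through: 961u ≡ 16 (mod 169).
Since gcd(961, 169) = 1, u ≡ 16·(961)⁻¹ ≡ 140 (mod 169). Smallest non-negative: 140.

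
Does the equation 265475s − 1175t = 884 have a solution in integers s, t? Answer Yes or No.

By Bézout, 265475s − 1175t = 884 has integer solutions iff gcd(265475, 1175) | 884.
Euclid: 265475 = 225·1175 + 1100; 1175 = 1·1100 + 75; 1100 = 14·75 + 50; 75 = 1·50 + 25; 50 = 2·25 + 0. gcd = 25; 884 mod 25 = 9. No.

No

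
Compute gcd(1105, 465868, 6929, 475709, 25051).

1105 = 5 · 13 · 17; 465868 = 2² · 13 · 17² · 31; 6929 = 13² · 41; 475709 = 13 · 23 · 37 · 43; 25051 = 13 · 41 · 47
gcd takes min exponent of each prime: 13 = 13

13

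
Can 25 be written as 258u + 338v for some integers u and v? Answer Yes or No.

No

gcd(258, 338): 338 = 1·258 + 80; 258 = 3·80 + 18; 80 = 4·18 + 8; 18 = 2·8 + 2; 8 = 4·2 + 0 → 2
2 does not divide 25, so a solution does not exist.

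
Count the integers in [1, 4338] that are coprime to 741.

Prime factors of 741: 3, 13, 19. Count integers ≤ 4338 divisible by none of them.
By inclusion–exclusion: 4338 − ⌊4338/3⌋ − ⌊4338/13⌋ − ⌊4338/19⌋ + ⌊4338/39⌋ + ⌊4338/57⌋ + ⌊4338/247⌋ − ⌊4338/741⌋ = 2530.

2530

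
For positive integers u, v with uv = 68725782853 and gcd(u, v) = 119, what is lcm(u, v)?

577527587

Since gcd(u,v)·lcm(u,v) = uv, lcm = 68725782853/119 = 577527587.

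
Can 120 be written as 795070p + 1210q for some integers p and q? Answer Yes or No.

Yes

gcd(795070, 1210): 795070 = 657·1210 + 100; 1210 = 12·100 + 10; 100 = 10·10 + 0 → 10
10 divides 120, so a solution exists.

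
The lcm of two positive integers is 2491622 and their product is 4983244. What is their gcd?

2

From gcd × lcm = pq: gcd = 4983244 / 2491622 = 2.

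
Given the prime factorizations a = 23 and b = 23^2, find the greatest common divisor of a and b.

23

min exponent per shared prime: 23 = 23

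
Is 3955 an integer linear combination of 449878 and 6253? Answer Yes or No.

By Bézout, 449878u + 6253v = 3955 has integer solutions iff gcd(449878, 6253) | 3955.
Euclid: 449878 = 71·6253 + 5915; 6253 = 1·5915 + 338; 5915 = 17·338 + 169; 338 = 2·169 + 0. gcd = 169; 3955 mod 169 = 68. No.

No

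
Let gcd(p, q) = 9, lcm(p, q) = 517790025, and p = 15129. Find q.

p·q = gcd·lcm = 9·517790025 = 4660110225, so q = 4660110225/15129 = 308025.

308025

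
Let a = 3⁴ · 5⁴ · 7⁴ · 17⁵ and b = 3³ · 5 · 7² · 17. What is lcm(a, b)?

172584505760625

max exponent per prime: 3⁴ · 5⁴ · 7⁴ · 17⁵ = 172584505760625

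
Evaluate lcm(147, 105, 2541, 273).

1156155

147 = 3 · 7²; 105 = 3 · 5 · 7; 2541 = 3 · 7 · 11²; 273 = 3 · 7 · 13
lcm takes max exponent of each prime: 3 · 5 · 7² · 11² · 13 = 1156155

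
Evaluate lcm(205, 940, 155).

1194740

205 = 5 · 41; 940 = 2² · 5 · 47; 155 = 5 · 31
lcm takes max exponent of each prime: 2² · 5 · 31 · 41 · 47 = 1194740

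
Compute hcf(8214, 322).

2

8214 = 2 · 3 · 37²
322 = 2 · 7 · 23
Common: 2 = 2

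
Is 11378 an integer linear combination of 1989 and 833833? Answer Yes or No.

No

By Bézout, 1989m − 833833n = 11378 has integer solutions iff gcd(1989, 833833) | 11378.
Euclid: 833833 = 419·1989 + 442; 1989 = 4·442 + 221; 442 = 2·221 + 0. gcd = 221; 11378 mod 221 = 107. No.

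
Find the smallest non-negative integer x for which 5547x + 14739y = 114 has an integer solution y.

gcd(5547, 14739) = 3 (Euclid: 14739 = 2·5547 + 3645; 5547 = 1·3645 + 1902; 3645 = 1·1902 + 1743; 1902 = 1·1743 + 159; 1743 = 10·159 + 153; 159 = 1·153 + 6; 153 = 25·6 + 3; 6 = 2·3 + 0), and 3 | 114.
Extended Euclid: 5547·(-2410) + 14739·(907) = 3. Scale by 38: x₀ = -91580.
General solution x = x₀ + 4913t; reducing mod 4913 gives x = 1767 (and y = -665).

1767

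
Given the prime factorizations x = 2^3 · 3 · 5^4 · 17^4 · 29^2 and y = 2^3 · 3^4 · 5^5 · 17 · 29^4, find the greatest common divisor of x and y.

214455000

min exponent per shared prime: 2^3 · 3 · 5^4 · 17 · 29^2 = 214455000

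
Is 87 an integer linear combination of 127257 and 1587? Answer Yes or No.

Yes

By Bézout, 127257x + 1587y = 87 has integer solutions iff gcd(127257, 1587) | 87.
Euclid: 127257 = 80·1587 + 297; 1587 = 5·297 + 102; 297 = 2·102 + 93; 102 = 1·93 + 9; 93 = 10·9 + 3; 9 = 3·3 + 0. gcd = 3; 87 mod 3 = 0. Yes.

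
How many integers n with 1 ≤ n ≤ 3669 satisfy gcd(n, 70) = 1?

Prime factors of 70: 2, 5, 7. Count integers ≤ 3669 divisible by none of them.
By inclusion–exclusion: 3669 − ⌊3669/2⌋ − ⌊3669/5⌋ − ⌊3669/7⌋ + ⌊3669/10⌋ + ⌊3669/14⌋ + ⌊3669/35⌋ − ⌊3669/70⌋ = 1258.

1258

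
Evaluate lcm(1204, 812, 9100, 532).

215606300

lcm(1204, 812) = 1204·812/gcd = 977648/28 = 34916
lcm(34916, 9100) = 34916·9100/gcd = 317735600/28 = 11347700
lcm(11347700, 532) = 11347700·532/gcd = 6036976400/28 = 215606300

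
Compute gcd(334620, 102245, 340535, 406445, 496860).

845

gcd(334620, 102245): 334620 = 3·102245 + 27885; 102245 = 3·27885 + 18590; 27885 = 1·18590 + 9295; 18590 = 2·9295 + 0 → 9295
gcd(9295, 340535): 340535 = 36·9295 + 5915; 9295 = 1·5915 + 3380; 5915 = 1·3380 + 2535; 3380 = 1·2535 + 845; 2535 = 3·845 + 0 → 845
gcd(845, 406445): 406445 = 481·845 + 0 → 845
gcd(845, 496860): 496860 = 588·845 + 0 → 845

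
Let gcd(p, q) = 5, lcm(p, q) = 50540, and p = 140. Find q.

1805

Using pq = gcd(p,q)·lcm(p,q) = 5·50540 = 252700, we get q = 252700/140 = 1805.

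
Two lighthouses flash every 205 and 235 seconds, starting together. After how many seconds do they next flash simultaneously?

9635

gcd first: 235 = 1·205 + 30; 205 = 6·30 + 25; 30 = 1·25 + 5; 25 = 5·5 + 0 → gcd = 5
lcm = 205·235/gcd = 48175/5 = 9635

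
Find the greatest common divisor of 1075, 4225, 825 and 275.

25

1075 = 5² · 43; 4225 = 5² · 13²; 825 = 3 · 5² · 11; 275 = 5² · 11
gcd takes min exponent of each prime: 5² = 25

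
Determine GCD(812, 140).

28

Euclid: 812 = 5·140 + 112; 140 = 1·112 + 28; 112 = 4·28 + 0. Last nonzero remainder: 28.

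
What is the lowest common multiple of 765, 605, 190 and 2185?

765 = 3² · 5 · 17; 605 = 5 · 11²; 190 = 2 · 5 · 19; 2185 = 5 · 19 · 23
lcm takes max exponent of each prime: 2 · 3² · 5 · 11² · 17 · 19 · 23 = 80901810

80901810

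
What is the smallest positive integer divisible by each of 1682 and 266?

gcd first: 1682 = 6·266 + 86; 266 = 3·86 + 8; 86 = 10·8 + 6; 8 = 1·6 + 2; 6 = 3·2 + 0 → gcd = 2
lcm = 1682·266/gcd = 447412/2 = 223706

223706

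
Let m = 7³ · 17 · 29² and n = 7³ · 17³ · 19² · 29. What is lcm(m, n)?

max exponent per prime: 7³ · 17³ · 19² · 29² = 511615957559

511615957559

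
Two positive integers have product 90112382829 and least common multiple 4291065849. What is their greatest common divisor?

21

From gcd × lcm = ab: gcd = 90112382829 / 4291065849 = 21.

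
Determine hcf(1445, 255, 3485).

85

1445 = 5 · 17²; 255 = 3 · 5 · 17; 3485 = 5 · 17 · 41
gcd takes min exponent of each prime: 5 · 17 = 85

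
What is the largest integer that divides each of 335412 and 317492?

28

335412 = 2² · 3² · 7 · 11³
317492 = 2² · 7 · 17 · 23 · 29
Common: 2² · 7 = 28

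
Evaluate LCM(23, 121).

23 = 23; 121 = 11²
max exponents: 11² · 23 = 2783

2783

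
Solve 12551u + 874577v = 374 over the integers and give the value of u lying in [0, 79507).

27385

Euclid: 874577 = 69·12551 + 8558; 12551 = 1·8558 + 3993; 8558 = 2·3993 + 572; 3993 = 6·572 + 561; 572 = 1·561 + 11; 561 = 51·11 + 0 → gcd = 11; 374 = 11·34.
Back-substitution yields 12551·(-1533) + 874577·(22) = 11, so one solution is u = -1533·34 = -52122, v = 22·34 = 748.
Solutions in u differ by 874577/11 = 79507; the one in [0, 79507) is -52122 mod 79507 = 27385.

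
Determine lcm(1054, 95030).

2945930

1054 = 2 · 17 · 31; 95030 = 2 · 5 · 13 · 17 · 43
max exponents: 2 · 5 · 13 · 17 · 31 · 43 = 2945930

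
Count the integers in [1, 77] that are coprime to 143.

65

Prime factors of 143: 11, 13. Count integers ≤ 77 divisible by none of them.
By inclusion–exclusion: 77 − ⌊77/11⌋ − ⌊77/13⌋ + ⌊77/143⌋ = 65.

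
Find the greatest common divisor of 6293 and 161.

Euclid: 6293 = 39·161 + 14; 161 = 11·14 + 7; 14 = 2·7 + 0. Last nonzero remainder: 7.

7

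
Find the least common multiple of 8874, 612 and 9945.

1153620

8874 = 2 · 3² · 17 · 29; 612 = 2² · 3² · 17; 9945 = 3² · 5 · 13 · 17
lcm takes max exponent of each prime: 2² · 3² · 5 · 13 · 17 · 29 = 1153620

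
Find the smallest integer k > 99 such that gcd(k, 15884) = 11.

121

15884 = 11·1444. Any k with gcd(k, 15884) = 11 is a multiple of 11, say 11s, with s coprime to 1444.
Need s > 99/11, so s ≥ 10. First s ≥ 10 with gcd(s, 1444) = 1 is s = 11. Thus k = 11·11 = 121.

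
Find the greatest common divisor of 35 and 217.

35 = 5 · 7
217 = 7 · 31
Common: 7 = 7

7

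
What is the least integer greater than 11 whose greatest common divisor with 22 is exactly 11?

Multiples of 11 above 11: 11·2, 11·3, … . Need the cofactor coprime to 22/11 = 2.
Checking s = 2, 3, … the first with gcd(s, 2) = 1 is s = 3, giving 33.

33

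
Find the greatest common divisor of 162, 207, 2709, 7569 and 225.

gcd(162, 207): 207 = 1·162 + 45; 162 = 3·45 + 27; 45 = 1·27 + 18; 27 = 1·18 + 9; 18 = 2·9 + 0 → 9
gcd(9, 2709): 2709 = 301·9 + 0 → 9
gcd(9, 7569): 7569 = 841·9 + 0 → 9
gcd(9, 225): 225 = 25·9 + 0 → 9

9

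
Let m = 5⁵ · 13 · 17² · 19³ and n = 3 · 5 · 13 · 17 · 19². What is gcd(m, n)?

398905

min exponent per shared prime: 5 · 13 · 17 · 19² = 398905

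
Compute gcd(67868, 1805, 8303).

gcd(67868, 1805): 67868 = 37·1805 + 1083; 1805 = 1·1083 + 722; 1083 = 1·722 + 361; 722 = 2·361 + 0 → 361
gcd(361, 8303): 8303 = 23·361 + 0 → 361

361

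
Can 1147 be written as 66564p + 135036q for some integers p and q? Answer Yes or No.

No

By Bézout, 66564p + 135036q = 1147 has integer solutions iff gcd(66564, 135036) | 1147.
Euclid: 135036 = 2·66564 + 1908; 66564 = 34·1908 + 1692; 1908 = 1·1692 + 216; 1692 = 7·216 + 180; 216 = 1·180 + 36; 180 = 5·36 + 0. gcd = 36; 1147 mod 36 = 31. No.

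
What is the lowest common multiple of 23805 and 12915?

gcd first: 23805 = 1·12915 + 10890; 12915 = 1·10890 + 2025; 10890 = 5·2025 + 765; 2025 = 2·765 + 495; 765 = 1·495 + 270; 495 = 1·270 + 225; 270 = 1·225 + 45; 225 = 5·45 + 0 → gcd = 45
lcm = 23805·12915/gcd = 307441575/45 = 6832035

6832035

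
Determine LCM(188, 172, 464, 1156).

lcm(188, 172) = 188·172/gcd = 32336/4 = 8084
lcm(8084, 464) = 8084·464/gcd = 3750976/4 = 937744
lcm(937744, 1156) = 937744·1156/gcd = 1084032064/4 = 271008016

271008016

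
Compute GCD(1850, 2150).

1850 = 2 · 5² · 37
2150 = 2 · 5² · 43
Common: 2 · 5² = 50

50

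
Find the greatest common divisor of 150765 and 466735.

95

150765 = 3 · 5 · 19 · 23²
466735 = 5 · 17³ · 19
Common: 5 · 19 = 95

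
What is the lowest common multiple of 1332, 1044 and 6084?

6528132

lcm(1332, 1044) = 1332·1044/gcd = 1390608/36 = 38628
lcm(38628, 6084) = 38628·6084/gcd = 235012752/36 = 6528132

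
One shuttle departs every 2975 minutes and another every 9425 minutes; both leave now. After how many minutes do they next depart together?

2975 = 5² · 7 · 17; 9425 = 5² · 13 · 29
max exponents: 5² · 7 · 13 · 17 · 29 = 1121575

1121575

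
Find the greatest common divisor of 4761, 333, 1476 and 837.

9

gcd(4761, 333): 4761 = 14·333 + 99; 333 = 3·99 + 36; 99 = 2·36 + 27; 36 = 1·27 + 9; 27 = 3·9 + 0 → 9
gcd(9, 1476): 1476 = 164·9 + 0 → 9
gcd(9, 837): 837 = 93·9 + 0 → 9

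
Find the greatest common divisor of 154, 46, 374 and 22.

2

gcd(154, 46): 154 = 3·46 + 16; 46 = 2·16 + 14; 16 = 1·14 + 2; 14 = 7·2 + 0 → 2
gcd(2, 374): 374 = 187·2 + 0 → 2
gcd(2, 22): 22 = 11·2 + 0 → 2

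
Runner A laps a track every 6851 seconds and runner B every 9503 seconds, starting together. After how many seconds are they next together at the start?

6851 = 13 · 17 · 31; 9503 = 13 · 17 · 43
max exponents: 13 · 17 · 31 · 43 = 294593

294593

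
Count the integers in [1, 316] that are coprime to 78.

Prime factors of 78: 2, 3, 13. Count integers ≤ 316 divisible by none of them.
By inclusion–exclusion: 316 − ⌊316/2⌋ − ⌊316/3⌋ − ⌊316/13⌋ + ⌊316/6⌋ + ⌊316/26⌋ + ⌊316/39⌋ − ⌊316/78⌋ = 97.

97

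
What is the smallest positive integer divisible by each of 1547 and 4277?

1547 = 7 · 13 · 17; 4277 = 7 · 13 · 47
max exponents: 7 · 13 · 17 · 47 = 72709

72709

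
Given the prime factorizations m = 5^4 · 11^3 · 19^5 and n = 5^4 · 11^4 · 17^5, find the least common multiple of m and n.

32170911771824601875

max exponent per prime: 5^4 · 11^4 · 17^5 · 19^5 = 32170911771824601875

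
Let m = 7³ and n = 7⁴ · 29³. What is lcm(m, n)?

58557989

max exponent per prime: 7⁴ · 29³ = 58557989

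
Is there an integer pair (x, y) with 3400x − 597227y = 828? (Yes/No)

No

gcd(3400, 597227): 597227 = 175·3400 + 2227; 3400 = 1·2227 + 1173; 2227 = 1·1173 + 1054; 1173 = 1·1054 + 119; 1054 = 8·119 + 102; 119 = 1·102 + 17; 102 = 6·17 + 0 → 17
17 does not divide 828, so a solution does not exist.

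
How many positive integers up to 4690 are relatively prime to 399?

Prime factors of 399: 3, 7, 19. Count integers ≤ 4690 divisible by none of them.
By inclusion–exclusion: 4690 − ⌊4690/3⌋ − ⌊4690/7⌋ − ⌊4690/19⌋ + ⌊4690/21⌋ + ⌊4690/57⌋ + ⌊4690/133⌋ − ⌊4690/399⌋ = 2540.

2540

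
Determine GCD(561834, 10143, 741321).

gcd(561834, 10143): 561834 = 55·10143 + 3969; 10143 = 2·3969 + 2205; 3969 = 1·2205 + 1764; 2205 = 1·1764 + 441; 1764 = 4·441 + 0 → 441
gcd(441, 741321): 741321 = 1681·441 + 0 → 441

441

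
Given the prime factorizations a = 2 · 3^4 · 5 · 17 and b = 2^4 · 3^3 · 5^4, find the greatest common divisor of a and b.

270

min exponent per shared prime: 2 · 3^3 · 5 = 270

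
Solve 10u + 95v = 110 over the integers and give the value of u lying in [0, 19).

Reduce mod 95: 10u ≡ 110 (mod 95). With g = gcd(10, 95) = 5 dividing 110, divide through: 2u ≡ 22 (mod 19).
Since gcd(2, 19) = 1, u ≡ 22·(2)⁻¹ ≡ 11 (mod 19). Smallest non-negative: 11.

11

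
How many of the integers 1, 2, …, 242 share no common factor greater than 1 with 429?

136

Prime factors of 429: 3, 11, 13. Count integers ≤ 242 divisible by none of them.
By inclusion–exclusion: 242 − ⌊242/3⌋ − ⌊242/11⌋ − ⌊242/13⌋ + ⌊242/33⌋ + ⌊242/39⌋ + ⌊242/143⌋ − ⌊242/429⌋ = 136.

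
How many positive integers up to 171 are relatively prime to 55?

Prime factors of 55: 5, 11. Count integers ≤ 171 divisible by none of them.
By inclusion–exclusion: 171 − ⌊171/5⌋ − ⌊171/11⌋ + ⌊171/55⌋ = 125.

125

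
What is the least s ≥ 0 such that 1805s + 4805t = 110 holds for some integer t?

804

Reduce mod 4805: 1805s ≡ 110 (mod 4805). With g = gcd(1805, 4805) = 5 dividing 110, divide through: 361s ≡ 22 (mod 961).
Since gcd(361, 961) = 1, s ≡ 22·(361)⁻¹ ≡ 804 (mod 961). Smallest non-negative: 804.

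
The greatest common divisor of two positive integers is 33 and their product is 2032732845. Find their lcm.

For any two positive integers, gcd × lcm equals their product. Hence lcm = 2032732845 / 33 = 61597965.

61597965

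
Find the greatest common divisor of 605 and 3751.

605 = 5 · 11²
3751 = 11² · 31
Common: 11² = 121

121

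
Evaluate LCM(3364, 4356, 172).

157526028

lcm(3364, 4356) = 3364·4356/gcd = 14653584/4 = 3663396
lcm(3663396, 172) = 3663396·172/gcd = 630104112/4 = 157526028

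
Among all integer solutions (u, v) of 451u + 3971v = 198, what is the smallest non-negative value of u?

gcd(451, 3971) = 11 (Euclid: 3971 = 8·451 + 363; 451 = 1·363 + 88; 363 = 4·88 + 11; 88 = 8·11 + 0), and 11 | 198.
Extended Euclid: 451·(-44) + 3971·(5) = 11. Scale by 18: u₀ = -792.
General solution u = u₀ + 361t; reducing mod 361 gives u = 291 (and v = -33).

291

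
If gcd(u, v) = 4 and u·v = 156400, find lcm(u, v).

gcd·lcm = product, so lcm = 156400/4 = 39100.

39100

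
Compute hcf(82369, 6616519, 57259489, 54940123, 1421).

gcd(82369, 6616519): 6616519 = 80·82369 + 26999; 82369 = 3·26999 + 1372; 26999 = 19·1372 + 931; 1372 = 1·931 + 441; 931 = 2·441 + 49; 441 = 9·49 + 0 → 49
gcd(49, 57259489): 57259489 = 1168561·49 + 0 → 49
gcd(49, 54940123): 54940123 = 1121227·49 + 0 → 49
gcd(49, 1421): 1421 = 29·49 + 0 → 49

49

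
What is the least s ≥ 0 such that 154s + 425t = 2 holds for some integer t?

138

Euclid: 425 = 2·154 + 117; 154 = 1·117 + 37; 117 = 3·37 + 6; 37 = 6·6 + 1; 6 = 6·1 + 0 → gcd = 1; 2 = 1·2.
Back-substitution yields 154·(69) + 425·(-25) = 1, so one solution is s = 69·2 = 138, t = -25·2 = -50.
Solutions in s differ by 425/1 = 425; the one in [0, 425) is 138 mod 425 = 138.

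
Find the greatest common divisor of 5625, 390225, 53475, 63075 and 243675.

75

5625 = 3² · 5⁴; 390225 = 3 · 5² · 11² · 43; 53475 = 3 · 5² · 23 · 31; 63075 = 3 · 5² · 29²; 243675 = 3³ · 5² · 19²
gcd takes min exponent of each prime: 3 · 5² = 75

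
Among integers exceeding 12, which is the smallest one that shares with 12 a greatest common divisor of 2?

14

Multiples of 2 above 12: 2·7, 2·8, … . Need the cofactor coprime to 12/2 = 6.
Checking s = 7, 8, … the first with gcd(s, 6) = 1 is s = 7, giving 14.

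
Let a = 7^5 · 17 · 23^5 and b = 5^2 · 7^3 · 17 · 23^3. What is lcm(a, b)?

45974637140425

max exponent per prime: 5^2 · 7^5 · 17 · 23^5 = 45974637140425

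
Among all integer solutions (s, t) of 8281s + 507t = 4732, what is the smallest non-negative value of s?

1

Euclid: 8281 = 16·507 + 169; 507 = 3·169 + 0 → gcd = 169; 4732 = 169·28.
Back-substitution yields 8281·(1) + 507·(-16) = 169, so one solution is s = 1·28 = 28, t = -16·28 = -448.
Solutions in s differ by 507/169 = 3; the one in [0, 3) is 28 mod 3 = 1.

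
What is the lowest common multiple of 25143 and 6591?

55239171

gcd first: 25143 = 3·6591 + 5370; 6591 = 1·5370 + 1221; 5370 = 4·1221 + 486; 1221 = 2·486 + 249; 486 = 1·249 + 237; 249 = 1·237 + 12; 237 = 19·12 + 9; 12 = 1·9 + 3; 9 = 3·3 + 0 → gcd = 3
lcm = 25143·6591/gcd = 165717513/3 = 55239171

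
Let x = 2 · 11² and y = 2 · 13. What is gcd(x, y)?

2

min exponent per shared prime: 2 = 2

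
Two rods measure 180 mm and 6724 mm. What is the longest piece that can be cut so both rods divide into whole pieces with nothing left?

4

180 = 2² · 3² · 5
6724 = 2² · 41²
Common: 2² = 4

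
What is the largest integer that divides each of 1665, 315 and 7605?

gcd(1665, 315): 1665 = 5·315 + 90; 315 = 3·90 + 45; 90 = 2·45 + 0 → 45
gcd(45, 7605): 7605 = 169·45 + 0 → 45

45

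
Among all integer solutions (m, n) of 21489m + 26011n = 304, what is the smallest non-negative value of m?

184

Reduce mod 26011: 21489m ≡ 304 (mod 26011). With g = gcd(21489, 26011) = 19 dividing 304, divide through: 1131m ≡ 16 (mod 1369).
Since gcd(1131, 1369) = 1, m ≡ 16·(1131)⁻¹ ≡ 184 (mod 1369). Smallest non-negative: 184.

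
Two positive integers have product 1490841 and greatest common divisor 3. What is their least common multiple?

gcd·lcm = product, so lcm = 1490841/3 = 496947.

496947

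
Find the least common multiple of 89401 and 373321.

gcd first: 373321 = 4·89401 + 15717; 89401 = 5·15717 + 10816; 15717 = 1·10816 + 4901; 10816 = 2·4901 + 1014; 4901 = 4·1014 + 845; 1014 = 1·845 + 169; 845 = 5·169 + 0 → gcd = 169
lcm = 89401·373321/gcd = 33375270721/169 = 197486809

197486809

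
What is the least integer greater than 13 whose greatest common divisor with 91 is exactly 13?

gcd(m, 91) = 13 forces 13 | m; write m = 13s. Then gcd(13s, 13·7) = 13·gcd(s, 7), so need gcd(s, 7) = 1.
13s > 13 gives s ≥ 2. The least s ≥ 2 coprime to 7 is 2, so m = 13·2 = 26.

26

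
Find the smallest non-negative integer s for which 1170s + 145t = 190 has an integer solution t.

Reduce mod 145: 1170s ≡ 190 (mod 145). With g = gcd(1170, 145) = 5 dividing 190, divide through: 234s ≡ 38 (mod 29).
Since gcd(234, 29) = 1, s ≡ 38·(234)⁻¹ ≡ 19 (mod 29). Smallest non-negative: 19.

19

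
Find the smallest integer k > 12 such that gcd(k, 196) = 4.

Multiples of 4 above 12: 4·4, 4·5, … . Need the cofactor coprime to 196/4 = 49.
Checking s = 4, 5, … the first with gcd(s, 49) = 1 is s = 4, giving 16.

16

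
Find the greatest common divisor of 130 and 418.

Euclid: 418 = 3·130 + 28; 130 = 4·28 + 18; 28 = 1·18 + 10; 18 = 1·10 + 8; 10 = 1·8 + 2; 8 = 4·2 + 0. Last nonzero remainder: 2.

2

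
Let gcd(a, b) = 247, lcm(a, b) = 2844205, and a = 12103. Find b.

58045

a·b = gcd·lcm = 247·2844205 = 702518635, so b = 702518635/12103 = 58045.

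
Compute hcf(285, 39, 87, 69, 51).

3

gcd(285, 39): 285 = 7·39 + 12; 39 = 3·12 + 3; 12 = 4·3 + 0 → 3
gcd(3, 87): 87 = 29·3 + 0 → 3
gcd(3, 69): 69 = 23·3 + 0 → 3
gcd(3, 51): 51 = 17·3 + 0 → 3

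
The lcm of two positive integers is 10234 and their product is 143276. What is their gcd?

14

From gcd × lcm = mn: gcd = 143276 / 10234 = 14.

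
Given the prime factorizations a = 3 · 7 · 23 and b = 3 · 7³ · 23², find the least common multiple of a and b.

544341

max exponent per prime: 3 · 7³ · 23² = 544341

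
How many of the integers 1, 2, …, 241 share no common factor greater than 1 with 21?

21 = 3·7. Inclusion–exclusion on these primes:
241 − ⌊241/3⌋ − ⌊241/7⌋ + ⌊241/21⌋ = 138

138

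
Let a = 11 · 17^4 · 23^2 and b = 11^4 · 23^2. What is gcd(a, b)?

min exponent per shared prime: 11 · 23^2 = 5819

5819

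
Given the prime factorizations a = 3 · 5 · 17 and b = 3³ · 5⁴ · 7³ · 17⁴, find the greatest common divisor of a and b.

255

min exponent per shared prime: 3 · 5 · 17 = 255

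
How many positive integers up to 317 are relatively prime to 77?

Prime factors of 77: 7, 11. Count integers ≤ 317 divisible by none of them.
By inclusion–exclusion: 317 − ⌊317/7⌋ − ⌊317/11⌋ + ⌊317/77⌋ = 248.

248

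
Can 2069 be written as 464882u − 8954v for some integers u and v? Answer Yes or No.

By Bézout, 464882u − 8954v = 2069 has integer solutions iff gcd(464882, 8954) | 2069.
Euclid: 464882 = 51·8954 + 8228; 8954 = 1·8228 + 726; 8228 = 11·726 + 242; 726 = 3·242 + 0. gcd = 242; 2069 mod 242 = 133. No.

No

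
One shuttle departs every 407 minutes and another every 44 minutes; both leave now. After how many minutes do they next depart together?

gcd first: 407 = 9·44 + 11; 44 = 4·11 + 0 → gcd = 11
lcm = 407·44/gcd = 17908/11 = 1628

1628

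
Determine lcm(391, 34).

782

391 = 17 · 23; 34 = 2 · 17
max exponents: 2 · 17 · 23 = 782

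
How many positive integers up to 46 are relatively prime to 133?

Prime factors of 133: 7, 19. Count integers ≤ 46 divisible by none of them.
By inclusion–exclusion: 46 − ⌊46/7⌋ − ⌊46/19⌋ + ⌊46/133⌋ = 38.

38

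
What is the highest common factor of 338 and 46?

2

338 = 2 · 13²
46 = 2 · 23
Common: 2 = 2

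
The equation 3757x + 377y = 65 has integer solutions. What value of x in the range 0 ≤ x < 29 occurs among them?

gcd(3757, 377) = 13 (Euclid: 3757 = 9·377 + 364; 377 = 1·364 + 13; 364 = 28·13 + 0), and 13 | 65.
Extended Euclid: 3757·(-1) + 377·(10) = 13. Scale by 5: x₀ = -5.
General solution x = x₀ + 29t; reducing mod 29 gives x = 24 (and y = -239).

24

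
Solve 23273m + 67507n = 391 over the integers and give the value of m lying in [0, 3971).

Reduce mod 67507: 23273m ≡ 391 (mod 67507). With g = gcd(23273, 67507) = 17 dividing 391, divide through: 1369m ≡ 23 (mod 3971).
Since gcd(1369, 3971) = 1, m ≡ 23·(1369)⁻¹ ≡ 2132 (mod 3971). Smallest non-negative: 2132.

2132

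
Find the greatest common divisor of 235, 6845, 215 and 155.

gcd(235, 6845): 6845 = 29·235 + 30; 235 = 7·30 + 25; 30 = 1·25 + 5; 25 = 5·5 + 0 → 5
gcd(5, 215): 215 = 43·5 + 0 → 5
gcd(5, 155): 155 = 31·5 + 0 → 5

5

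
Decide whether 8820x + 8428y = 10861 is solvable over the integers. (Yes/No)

No

gcd(8820, 8428): 8820 = 1·8428 + 392; 8428 = 21·392 + 196; 392 = 2·196 + 0 → 196
196 does not divide 10861, so a solution does not exist.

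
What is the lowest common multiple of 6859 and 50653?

347428927

6859 = 19³; 50653 = 37³
max exponents: 19³ · 37³ = 347428927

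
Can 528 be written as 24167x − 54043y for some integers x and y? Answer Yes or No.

By Bézout, 24167x − 54043y = 528 has integer solutions iff gcd(24167, 54043) | 528.
Euclid: 54043 = 2·24167 + 5709; 24167 = 4·5709 + 1331; 5709 = 4·1331 + 385; 1331 = 3·385 + 176; 385 = 2·176 + 33; 176 = 5·33 + 11; 33 = 3·11 + 0. gcd = 11; 528 mod 11 = 0. Yes.

Yes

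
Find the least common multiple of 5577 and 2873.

94809

gcd first: 5577 = 1·2873 + 2704; 2873 = 1·2704 + 169; 2704 = 16·169 + 0 → gcd = 169
lcm = 5577·2873/gcd = 16022721/169 = 94809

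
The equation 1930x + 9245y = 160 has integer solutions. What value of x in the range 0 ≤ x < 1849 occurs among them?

gcd(1930, 9245) = 5 (Euclid: 9245 = 4·1930 + 1525; 1930 = 1·1525 + 405; 1525 = 3·405 + 310; 405 = 1·310 + 95; 310 = 3·95 + 25; 95 = 3·25 + 20; 25 = 1·20 + 5; 20 = 4·5 + 0), and 5 | 160.
Extended Euclid: 1930·(-388) + 9245·(81) = 5. Scale by 32: x₀ = -12416.
General solution x = x₀ + 1849t; reducing mod 1849 gives x = 527 (and y = -110).

527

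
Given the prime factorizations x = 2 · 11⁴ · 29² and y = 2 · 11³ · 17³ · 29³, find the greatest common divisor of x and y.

min exponent per shared prime: 2 · 11³ · 29² = 2238742

2238742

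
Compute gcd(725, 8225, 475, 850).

725 = 5² · 29; 8225 = 5² · 7 · 47; 475 = 5² · 19; 850 = 2 · 5² · 17
gcd takes min exponent of each prime: 5² = 25

25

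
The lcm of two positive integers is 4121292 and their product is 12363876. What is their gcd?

From gcd × lcm = mn: gcd = 12363876 / 4121292 = 3.

3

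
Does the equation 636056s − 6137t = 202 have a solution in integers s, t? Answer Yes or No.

Yes

gcd(636056, 6137): 636056 = 103·6137 + 3945; 6137 = 1·3945 + 2192; 3945 = 1·2192 + 1753; 2192 = 1·1753 + 439; 1753 = 3·439 + 436; 439 = 1·436 + 3; 436 = 145·3 + 1; 3 = 3·1 + 0 → 1
1 divides 202, so a solution exists.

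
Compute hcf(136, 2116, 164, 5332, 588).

gcd(136, 2116): 2116 = 15·136 + 76; 136 = 1·76 + 60; 76 = 1·60 + 16; 60 = 3·16 + 12; 16 = 1·12 + 4; 12 = 3·4 + 0 → 4
gcd(4, 164): 164 = 41·4 + 0 → 4
gcd(4, 5332): 5332 = 1333·4 + 0 → 4
gcd(4, 588): 588 = 147·4 + 0 → 4

4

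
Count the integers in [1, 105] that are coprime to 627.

Prime factors of 627: 3, 11, 19. Count integers ≤ 105 divisible by none of them.
By inclusion–exclusion: 105 − ⌊105/3⌋ − ⌊105/11⌋ − ⌊105/19⌋ + ⌊105/33⌋ + ⌊105/57⌋ + ⌊105/209⌋ − ⌊105/627⌋ = 60.

60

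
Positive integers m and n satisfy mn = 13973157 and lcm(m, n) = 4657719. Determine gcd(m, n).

3

gcd·lcm = product, so gcd = 13973157/4657719 = 3.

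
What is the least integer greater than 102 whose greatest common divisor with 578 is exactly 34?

578 = 34·17. Any k with gcd(k, 578) = 34 is a multiple of 34, say 34s, with s coprime to 17.
Need s > 102/34, so s ≥ 4. First s ≥ 4 with gcd(s, 17) = 1 is s = 4. Thus k = 34·4 = 136.

136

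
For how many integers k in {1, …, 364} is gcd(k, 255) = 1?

184

255 = 3·5·17. Inclusion–exclusion on these primes:
364 − ⌊364/3⌋ − ⌊364/5⌋ − ⌊364/17⌋ + ⌊364/15⌋ + ⌊364/51⌋ + ⌊364/85⌋ − ⌊364/255⌋ = 184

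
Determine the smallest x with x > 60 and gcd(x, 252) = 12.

96

252 = 12·21. Any x with gcd(x, 252) = 12 is a multiple of 12, say 12s, with s coprime to 21.
Need s > 60/12, so s ≥ 6. First s ≥ 6 with gcd(s, 21) = 1 is s = 8. Thus x = 12·8 = 96.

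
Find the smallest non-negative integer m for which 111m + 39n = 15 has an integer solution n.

gcd(111, 39) = 3 (Euclid: 111 = 2·39 + 33; 39 = 1·33 + 6; 33 = 5·6 + 3; 6 = 2·3 + 0), and 3 | 15.
Extended Euclid: 111·(6) + 39·(-17) = 3. Scale by 5: m₀ = 30.
General solution m = m₀ + 13t; reducing mod 13 gives m = 4 (and n = -11).

4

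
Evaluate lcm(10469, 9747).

10469 = 19² · 29; 9747 = 3³ · 19²
max exponents: 3³ · 19² · 29 = 282663

282663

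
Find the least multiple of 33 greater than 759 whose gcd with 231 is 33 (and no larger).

792

gcd(t, 231) = 33 forces 33 | t; write t = 33s. Then gcd(33s, 33·7) = 33·gcd(s, 7), so need gcd(s, 7) = 1.
33s > 759 gives s ≥ 24. The least s ≥ 24 coprime to 7 is 24, so t = 33·24 = 792.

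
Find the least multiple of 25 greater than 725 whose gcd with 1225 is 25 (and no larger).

gcd(x, 1225) = 25 forces 25 | x; write x = 25s. Then gcd(25s, 25·49) = 25·gcd(s, 49), so need gcd(s, 49) = 1.
25s > 725 gives s ≥ 30. The least s ≥ 30 coprime to 49 is 30, so x = 25·30 = 750.

750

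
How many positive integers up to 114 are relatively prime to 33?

69

33 = 3·11. Inclusion–exclusion on these primes:
114 − ⌊114/3⌋ − ⌊114/11⌋ + ⌊114/33⌋ = 69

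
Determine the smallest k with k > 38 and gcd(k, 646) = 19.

57

Multiples of 19 above 38: 19·3, 19·4, … . Need the cofactor coprime to 646/19 = 34.
Checking s = 3, 4, … the first with gcd(s, 34) = 1 is s = 3, giving 57.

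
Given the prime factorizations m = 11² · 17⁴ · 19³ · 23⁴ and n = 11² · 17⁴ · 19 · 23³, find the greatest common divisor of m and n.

2336243816093

min exponent per shared prime: 11² · 17⁴ · 19 · 23³ = 2336243816093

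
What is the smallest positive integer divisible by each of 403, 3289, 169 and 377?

38438543

403 = 13 · 31; 3289 = 11 · 13 · 23; 169 = 13²; 377 = 13 · 29
lcm takes max exponent of each prime: 11 · 13² · 23 · 29 · 31 = 38438543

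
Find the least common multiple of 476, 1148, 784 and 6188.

476 = 2² · 7 · 17; 1148 = 2² · 7 · 41; 784 = 2⁴ · 7²; 6188 = 2² · 7 · 13 · 17
lcm takes max exponent of each prime: 2⁴ · 7² · 13 · 17 · 41 = 7103824

7103824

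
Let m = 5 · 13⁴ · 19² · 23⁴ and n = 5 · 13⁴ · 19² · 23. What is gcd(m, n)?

1185709915

min exponent per shared prime: 5 · 13⁴ · 19² · 23 = 1185709915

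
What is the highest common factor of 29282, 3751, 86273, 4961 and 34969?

29282 = 2 · 11⁴; 3751 = 11² · 31; 86273 = 11² · 23 · 31; 4961 = 11² · 41; 34969 = 11² · 17²
gcd takes min exponent of each prime: 11² = 121

121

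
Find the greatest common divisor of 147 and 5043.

3

Euclid: 5043 = 34·147 + 45; 147 = 3·45 + 12; 45 = 3·12 + 9; 12 = 1·9 + 3; 9 = 3·3 + 0. Last nonzero remainder: 3.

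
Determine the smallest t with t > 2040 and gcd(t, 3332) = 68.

2108

3332 = 68·49. Any t with gcd(t, 3332) = 68 is a multiple of 68, say 68s, with s coprime to 49.
Need s > 2040/68, so s ≥ 31. First s ≥ 31 with gcd(s, 49) = 1 is s = 31. Thus t = 68·31 = 2108.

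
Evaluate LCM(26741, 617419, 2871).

391746798729

26741 = 11² · 13 · 17; 617419 = 11 · 37² · 41; 2871 = 3² · 11 · 29
lcm takes max exponent of each prime: 3² · 11² · 13 · 17 · 29 · 37² · 41 = 391746798729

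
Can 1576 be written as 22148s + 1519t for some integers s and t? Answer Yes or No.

By Bézout, 22148s + 1519t = 1576 has integer solutions iff gcd(22148, 1519) | 1576.
Euclid: 22148 = 14·1519 + 882; 1519 = 1·882 + 637; 882 = 1·637 + 245; 637 = 2·245 + 147; 245 = 1·147 + 98; 147 = 1·98 + 49; 98 = 2·49 + 0. gcd = 49; 1576 mod 49 = 8. No.

No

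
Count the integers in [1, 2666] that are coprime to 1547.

1547 = 7·13·17. Inclusion–exclusion on these primes:
2666 − ⌊2666/7⌋ − ⌊2666/13⌋ − ⌊2666/17⌋ + ⌊2666/91⌋ + ⌊2666/119⌋ + ⌊2666/221⌋ − ⌊2666/1547⌋ = 1987

1987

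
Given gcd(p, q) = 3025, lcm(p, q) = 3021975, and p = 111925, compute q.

81675

p·q = gcd·lcm = 3025·3021975 = 9141474375, so q = 9141474375/111925 = 81675.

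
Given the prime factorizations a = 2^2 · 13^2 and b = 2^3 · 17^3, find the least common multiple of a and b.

max exponent per prime: 2^3 · 13^2 · 17^3 = 6642376

6642376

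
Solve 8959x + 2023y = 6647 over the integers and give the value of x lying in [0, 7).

3

Euclid: 8959 = 4·2023 + 867; 2023 = 2·867 + 289; 867 = 3·289 + 0 → gcd = 289; 6647 = 289·23.
Back-substitution yields 8959·(-2) + 2023·(9) = 289, so one solution is x = -2·23 = -46, y = 9·23 = 207.
Solutions in x differ by 2023/289 = 7; the one in [0, 7) is -46 mod 7 = 3.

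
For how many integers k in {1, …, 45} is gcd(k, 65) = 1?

Prime factors of 65: 5, 13. Count integers ≤ 45 divisible by none of them.
By inclusion–exclusion: 45 − ⌊45/5⌋ − ⌊45/13⌋ + ⌊45/65⌋ = 33.

33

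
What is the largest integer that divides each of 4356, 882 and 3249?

gcd(4356, 882): 4356 = 4·882 + 828; 882 = 1·828 + 54; 828 = 15·54 + 18; 54 = 3·18 + 0 → 18
gcd(18, 3249): 3249 = 180·18 + 9; 18 = 2·9 + 0 → 9

9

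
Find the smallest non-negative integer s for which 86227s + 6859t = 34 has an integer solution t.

2207

Euclid: 86227 = 12·6859 + 3919; 6859 = 1·3919 + 2940; 3919 = 1·2940 + 979; 2940 = 3·979 + 3; 979 = 326·3 + 1; 3 = 3·1 + 0 → gcd = 1; 34 = 1·34.
Back-substitution yields 86227·(2284) + 6859·(-28713) = 1, so one solution is s = 2284·34 = 77656, t = -28713·34 = -976242.
Solutions in s differ by 6859/1 = 6859; the one in [0, 6859) is 77656 mod 6859 = 2207.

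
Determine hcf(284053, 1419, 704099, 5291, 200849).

11

gcd(284053, 1419): 284053 = 200·1419 + 253; 1419 = 5·253 + 154; 253 = 1·154 + 99; 154 = 1·99 + 55; 99 = 1·55 + 44; 55 = 1·44 + 11; 44 = 4·11 + 0 → 11
gcd(11, 704099): 704099 = 64009·11 + 0 → 11
gcd(11, 5291): 5291 = 481·11 + 0 → 11
gcd(11, 200849): 200849 = 18259·11 + 0 → 11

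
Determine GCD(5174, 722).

2

Euclid: 5174 = 7·722 + 120; 722 = 6·120 + 2; 120 = 60·2 + 0. Last nonzero remainder: 2.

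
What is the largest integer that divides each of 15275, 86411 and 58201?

15275 = 5² · 13 · 47; 86411 = 13 · 17² · 23; 58201 = 11² · 13 · 37
gcd takes min exponent of each prime: 13 = 13

13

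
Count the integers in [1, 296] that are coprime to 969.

176

969 = 3·17·19. Inclusion–exclusion on these primes:
296 − ⌊296/3⌋ − ⌊296/17⌋ − ⌊296/19⌋ + ⌊296/51⌋ + ⌊296/57⌋ + ⌊296/323⌋ − ⌊296/969⌋ = 176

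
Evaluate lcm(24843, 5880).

24843 = 3 · 7² · 13²; 5880 = 2³ · 3 · 5 · 7²
max exponents: 2³ · 3 · 5 · 7² · 13² = 993720

993720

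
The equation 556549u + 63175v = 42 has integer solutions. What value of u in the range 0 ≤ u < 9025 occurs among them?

Reduce mod 63175: 556549u ≡ 42 (mod 63175). With g = gcd(556549, 63175) = 7 dividing 42, divide through: 79507u ≡ 6 (mod 9025).
Since gcd(79507, 9025) = 1, u ≡ 6·(79507)⁻¹ ≡ 4108 (mod 9025). Smallest non-negative: 4108.

4108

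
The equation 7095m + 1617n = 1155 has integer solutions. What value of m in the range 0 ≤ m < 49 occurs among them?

7

Reduce mod 1617: 7095m ≡ 1155 (mod 1617). With g = gcd(7095, 1617) = 33 dividing 1155, divide through: 215m ≡ 35 (mod 49).
Since gcd(215, 49) = 1, m ≡ 35·(215)⁻¹ ≡ 7 (mod 49). Smallest non-negative: 7.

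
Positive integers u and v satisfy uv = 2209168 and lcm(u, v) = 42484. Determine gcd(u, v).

From gcd × lcm = uv: gcd = 2209168 / 42484 = 52.

52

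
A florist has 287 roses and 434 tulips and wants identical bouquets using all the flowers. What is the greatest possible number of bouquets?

Euclid: 434 = 1·287 + 147; 287 = 1·147 + 140; 147 = 1·140 + 7; 140 = 20·7 + 0. Last nonzero remainder: 7.

7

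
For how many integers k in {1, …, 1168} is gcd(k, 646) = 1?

521

Prime factors of 646: 2, 17, 19. Count integers ≤ 1168 divisible by none of them.
By inclusion–exclusion: 1168 − ⌊1168/2⌋ − ⌊1168/17⌋ − ⌊1168/19⌋ + ⌊1168/34⌋ + ⌊1168/38⌋ + ⌊1168/323⌋ − ⌊1168/646⌋ = 521.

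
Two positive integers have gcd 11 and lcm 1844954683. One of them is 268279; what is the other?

m·n = gcd·lcm = 11·1844954683 = 20294501513, so n = 20294501513/268279 = 75647.

75647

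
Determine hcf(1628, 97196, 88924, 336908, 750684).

44

gcd(1628, 97196): 97196 = 59·1628 + 1144; 1628 = 1·1144 + 484; 1144 = 2·484 + 176; 484 = 2·176 + 132; 176 = 1·132 + 44; 132 = 3·44 + 0 → 44
gcd(44, 88924): 88924 = 2021·44 + 0 → 44
gcd(44, 336908): 336908 = 7657·44 + 0 → 44
gcd(44, 750684): 750684 = 17061·44 + 0 → 44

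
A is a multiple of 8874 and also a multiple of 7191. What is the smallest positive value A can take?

gcd first: 8874 = 1·7191 + 1683; 7191 = 4·1683 + 459; 1683 = 3·459 + 306; 459 = 1·306 + 153; 306 = 2·153 + 0 → gcd = 153
lcm = 8874·7191/gcd = 63812934/153 = 417078

417078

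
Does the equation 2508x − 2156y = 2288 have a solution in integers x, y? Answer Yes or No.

By Bézout, 2508x − 2156y = 2288 has integer solutions iff gcd(2508, 2156) | 2288.
Euclid: 2508 = 1·2156 + 352; 2156 = 6·352 + 44; 352 = 8·44 + 0. gcd = 44; 2288 mod 44 = 0. Yes.

Yes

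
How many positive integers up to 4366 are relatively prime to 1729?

3273

1729 = 7·13·19. Inclusion–exclusion on these primes:
4366 − ⌊4366/7⌋ − ⌊4366/13⌋ − ⌊4366/19⌋ + ⌊4366/91⌋ + ⌊4366/133⌋ + ⌊4366/247⌋ − ⌊4366/1729⌋ = 3273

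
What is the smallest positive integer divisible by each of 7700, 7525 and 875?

lcm(7700, 7525) = 7700·7525/gcd = 57942500/175 = 331100
lcm(331100, 875) = 331100·875/gcd = 289712500/175 = 1655500

1655500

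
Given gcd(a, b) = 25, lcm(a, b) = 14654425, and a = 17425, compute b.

Using ab = gcd(a,b)·lcm(a,b) = 25·14654425 = 366360625, we get b = 366360625/17425 = 21025.

21025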